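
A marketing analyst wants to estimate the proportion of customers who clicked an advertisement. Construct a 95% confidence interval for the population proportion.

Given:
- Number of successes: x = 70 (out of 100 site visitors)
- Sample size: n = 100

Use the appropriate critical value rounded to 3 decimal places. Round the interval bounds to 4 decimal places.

Sample proportion: p̂ = 70/100 = 0.700000

Check conditions for normal approximation:
  np̂ = 70 ≥ 10 ✓
  n(1-p̂) = 30 ≥ 10 ✓

The sample is large enough, so use a z-interval (normal approximation) for the proportion.

For 95% confidence, z* = 1.96 (from standard normal table)

Standard error: SE = √(p̂(1-p̂)/n) = √(0.700000×0.300000/100) = 0.04582576

Margin of error: E = z* × SE = 1.96 × 0.04582576 = 0.089818

Z-interval: p̂ ± E = 0.700000 ± 0.089818 = (0.610182, 0.789818)

Rounded to 4 decimal places:

(0.6102, 0.7898)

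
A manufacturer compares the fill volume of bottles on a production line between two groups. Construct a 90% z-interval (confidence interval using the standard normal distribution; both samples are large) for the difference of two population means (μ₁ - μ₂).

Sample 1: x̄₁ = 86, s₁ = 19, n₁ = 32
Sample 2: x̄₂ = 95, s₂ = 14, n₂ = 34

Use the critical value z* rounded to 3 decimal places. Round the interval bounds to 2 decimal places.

Both samples are large (n₁ = 32 ≥ 30, n₂ = 34 ≥ 30), so a z-interval for the difference of means applies.

Point estimate: x̄₁ - x̄₂ = 86 - 95 = -9

Standard error: SE = √(s₁²/n₁ + s₂²/n₂)
= √(19²/32 + 14²/34)
= √(11.281250 + 5.764706)
= 4.128675

For 90% confidence, z* = 1.645 (from standard normal table)
Margin of error: E = z* × SE = 1.645 × 4.128675 = 6.7917

Z-interval: (x̄₁ - x̄₂) ± E = -9 ± 6.7917 = (-15.7917, -2.2083)

Rounded to 2 decimal places:

(-15.79, -2.21)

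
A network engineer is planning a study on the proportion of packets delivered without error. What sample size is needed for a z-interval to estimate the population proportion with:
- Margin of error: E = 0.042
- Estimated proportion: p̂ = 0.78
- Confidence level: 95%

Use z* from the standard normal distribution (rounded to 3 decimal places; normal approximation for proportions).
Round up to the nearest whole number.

Using z* for proportion z-interval (normal approximation).

For 95% confidence, z* = 1.96 (from standard normal table)

Sample size formula for proportion z-interval: n = z*²p̂(1-p̂)/E²

n = 1.96² × 0.78 × 0.22 / 0.042²
  = 3.8416 × 0.1716 / 0.001764
  = 373.7067

Round up to the nearest whole number: n = 374

374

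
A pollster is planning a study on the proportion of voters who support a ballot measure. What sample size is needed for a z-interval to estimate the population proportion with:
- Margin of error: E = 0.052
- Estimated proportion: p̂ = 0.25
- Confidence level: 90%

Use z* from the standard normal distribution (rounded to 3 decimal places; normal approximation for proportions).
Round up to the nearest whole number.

Using z* for proportion z-interval (normal approximation).

For 90% confidence, z* = 1.645 (from standard normal table)

Sample size formula for proportion z-interval: n = z*²p̂(1-p̂)/E²

n = 1.645² × 0.25 × 0.75 / 0.052²
  = 2.706025 × 0.1875 / 0.002704
  = 187.6404

Round up to the nearest whole number: n = 188

188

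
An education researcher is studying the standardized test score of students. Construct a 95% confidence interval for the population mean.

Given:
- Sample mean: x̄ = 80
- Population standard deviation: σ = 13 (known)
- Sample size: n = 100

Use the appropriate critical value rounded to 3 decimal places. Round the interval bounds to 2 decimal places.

The population standard deviation σ is known, so use a z-interval (standard normal critical value).

For 95% confidence, z* = 1.96 (from standard normal table)

Standard error: SE = σ/√n = 13/√100 = 1.300000

Margin of error: E = z* × SE = 1.96 × 1.300000 = 2.5480

Z-interval: x̄ ± E = 80 ± 2.5480 = (77.4520, 82.5480)

Rounded to 2 decimal places:

(77.45, 82.55)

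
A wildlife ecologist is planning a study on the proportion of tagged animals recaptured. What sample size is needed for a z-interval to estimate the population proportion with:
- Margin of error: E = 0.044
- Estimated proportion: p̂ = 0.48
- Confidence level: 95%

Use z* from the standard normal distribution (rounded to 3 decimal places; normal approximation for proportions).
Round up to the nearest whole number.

Using z* for proportion z-interval (normal approximation).

For 95% confidence, z* = 1.96 (from standard normal table)

Sample size formula for proportion z-interval: n = z*²p̂(1-p̂)/E²

n = 1.96² × 0.48 × 0.52 / 0.044²
  = 3.8416 × 0.2496 / 0.001936
  = 495.2807

Round up to the nearest whole number: n = 496

496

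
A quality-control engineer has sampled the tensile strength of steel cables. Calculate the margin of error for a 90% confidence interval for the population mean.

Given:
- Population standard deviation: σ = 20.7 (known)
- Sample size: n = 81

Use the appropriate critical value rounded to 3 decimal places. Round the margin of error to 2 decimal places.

The population standard deviation σ is known, so use the z-interval margin of error formula.

For 90% confidence, z* = 1.645 (from standard normal table)

Margin of error formula for z-interval: E = z* × σ/√n

E = 1.645 × 20.7/√81
  = 1.645 × 2.300000
  = 3.7835

Rounded to 2 decimal places:

3.78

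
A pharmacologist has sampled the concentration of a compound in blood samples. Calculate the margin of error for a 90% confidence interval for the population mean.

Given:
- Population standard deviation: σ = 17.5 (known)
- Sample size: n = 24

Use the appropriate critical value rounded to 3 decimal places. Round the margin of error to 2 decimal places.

The population standard deviation σ is known, so use the z-interval margin of error formula.

For 90% confidence, z* = 1.645 (from standard normal table)

Margin of error formula for z-interval: E = z* × σ/√n

E = 1.645 × 17.5/√24
  = 1.645 × 3.572173
  = 5.8762

Rounded to 2 decimal places:

5.88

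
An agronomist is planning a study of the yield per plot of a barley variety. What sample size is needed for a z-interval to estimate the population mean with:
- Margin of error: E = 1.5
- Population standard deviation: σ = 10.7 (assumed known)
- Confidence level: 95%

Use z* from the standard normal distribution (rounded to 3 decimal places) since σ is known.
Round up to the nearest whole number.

Using z* since population σ is known (z-interval formula).

For 95% confidence, z* = 1.96 (from standard normal table)

Sample size formula for z-interval: n = (z*σ/E)²

n = (1.96 × 10.7 / 1.5)²
  = (13.981333)²
  = 195.4777

Round up to the nearest whole number: n = 196

196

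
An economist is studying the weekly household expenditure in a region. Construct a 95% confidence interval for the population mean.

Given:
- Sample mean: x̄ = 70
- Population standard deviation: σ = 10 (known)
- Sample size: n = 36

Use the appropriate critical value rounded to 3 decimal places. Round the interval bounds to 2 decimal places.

The population standard deviation σ is known, so use a z-interval (standard normal critical value).

For 95% confidence, z* = 1.96 (from standard normal table)

Standard error: SE = σ/√n = 10/√36 = 1.666667

Margin of error: E = z* × SE = 1.96 × 1.666667 = 3.2667

Z-interval: x̄ ± E = 70 ± 3.2667 = (66.7333, 73.2667)

Rounded to 2 decimal places:

(66.73, 73.27)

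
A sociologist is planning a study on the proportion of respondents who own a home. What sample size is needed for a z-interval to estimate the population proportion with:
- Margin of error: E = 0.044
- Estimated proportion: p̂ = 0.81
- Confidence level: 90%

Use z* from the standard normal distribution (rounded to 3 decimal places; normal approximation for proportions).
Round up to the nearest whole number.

Using z* for proportion z-interval (normal approximation).

For 90% confidence, z* = 1.645 (from standard normal table)

Sample size formula for proportion z-interval: n = z*²p̂(1-p̂)/E²

n = 1.645² × 0.81 × 0.19 / 0.044²
  = 2.706025 × 0.1539 / 0.001936
  = 215.1122

Round up to the nearest whole number: n = 216

216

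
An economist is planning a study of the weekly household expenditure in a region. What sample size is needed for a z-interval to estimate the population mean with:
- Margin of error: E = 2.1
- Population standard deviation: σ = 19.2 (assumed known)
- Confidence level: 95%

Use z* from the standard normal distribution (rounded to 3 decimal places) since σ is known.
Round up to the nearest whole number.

Using z* since population σ is known (z-interval formula).

For 95% confidence, z* = 1.96 (from standard normal table)

Sample size formula for z-interval: n = (z*σ/E)²

n = (1.96 × 19.2 / 2.1)²
  = (17.920000)²
  = 321.1264

Round up to the nearest whole number: n = 322

322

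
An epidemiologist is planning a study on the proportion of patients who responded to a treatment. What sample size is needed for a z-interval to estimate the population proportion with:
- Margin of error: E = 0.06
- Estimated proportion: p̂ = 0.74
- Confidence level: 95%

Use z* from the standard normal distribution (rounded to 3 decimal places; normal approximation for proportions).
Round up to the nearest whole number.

Using z* for proportion z-interval (normal approximation).

For 95% confidence, z* = 1.96 (from standard normal table)

Sample size formula for proportion z-interval: n = z*²p̂(1-p̂)/E²

n = 1.96² × 0.74 × 0.26 / 0.06²
  = 3.8416 × 0.1924 / 0.0036
  = 205.3122

Round up to the nearest whole number: n = 206

206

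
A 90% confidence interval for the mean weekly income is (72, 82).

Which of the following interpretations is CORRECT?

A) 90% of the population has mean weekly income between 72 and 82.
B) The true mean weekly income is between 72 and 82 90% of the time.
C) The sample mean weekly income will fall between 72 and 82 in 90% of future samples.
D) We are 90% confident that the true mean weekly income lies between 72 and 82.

A confidence interval represents our confidence in the procedure, not a probability statement about the parameter.

Key concept: If we repeated this sampling process many times and computed a 90% CI each time, about 90% of those intervals would contain the true population parameter.

For this specific interval (72, 82):
- Midpoint (point estimate): 77
- Margin of error: 5

The correct interpretation is the one stating confidence that the true parameter lies in the interval — option D.

D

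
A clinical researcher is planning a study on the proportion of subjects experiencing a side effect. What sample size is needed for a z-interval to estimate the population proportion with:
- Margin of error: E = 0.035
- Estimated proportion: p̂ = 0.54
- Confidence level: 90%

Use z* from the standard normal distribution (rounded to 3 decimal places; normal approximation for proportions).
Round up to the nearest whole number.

Using z* for proportion z-interval (normal approximation).

For 90% confidence, z* = 1.645 (from standard normal table)

Sample size formula for proportion z-interval: n = z*²p̂(1-p̂)/E²

n = 1.645² × 0.54 × 0.46 / 0.035²
  = 2.706025 × 0.2484 / 0.001225
  = 548.7156

Round up to the nearest whole number: n = 549

549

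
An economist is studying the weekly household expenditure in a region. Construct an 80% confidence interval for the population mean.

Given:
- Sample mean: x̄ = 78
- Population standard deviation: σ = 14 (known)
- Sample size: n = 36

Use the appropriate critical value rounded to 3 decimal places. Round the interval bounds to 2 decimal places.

The population standard deviation σ is known, so use a z-interval (standard normal critical value).

For 80% confidence, z* = 1.282 (from standard normal table)

Standard error: SE = σ/√n = 14/√36 = 2.333333

Margin of error: E = z* × SE = 1.282 × 2.333333 = 2.9913

Z-interval: x̄ ± E = 78 ± 2.9913 = (75.0087, 80.9913)

Rounded to 2 decimal places:

(75.01, 80.99)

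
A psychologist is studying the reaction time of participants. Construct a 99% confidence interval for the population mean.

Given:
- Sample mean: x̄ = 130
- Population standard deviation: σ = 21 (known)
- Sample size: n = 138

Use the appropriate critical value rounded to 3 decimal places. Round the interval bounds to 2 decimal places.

The population standard deviation σ is known, so use a z-interval (standard normal critical value).

For 99% confidence, z* = 2.576 (from standard normal table)

Standard error: SE = σ/√n = 21/√138 = 1.7876387

Margin of error: E = z* × SE = 2.576 × 1.7876387 = 4.60496

Z-interval: x̄ ± E = 130 ± 4.60496 = (125.39504, 134.60496)

Rounded to 2 decimal places:

(125.40, 134.60)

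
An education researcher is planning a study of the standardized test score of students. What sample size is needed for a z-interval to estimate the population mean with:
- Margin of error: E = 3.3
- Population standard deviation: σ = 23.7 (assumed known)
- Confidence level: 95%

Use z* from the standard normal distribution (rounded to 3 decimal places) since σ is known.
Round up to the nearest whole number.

Using z* since population σ is known (z-interval formula).

For 95% confidence, z* = 1.96 (from standard normal table)

Sample size formula for z-interval: n = (z*σ/E)²

n = (1.96 × 23.7 / 3.3)²
  = (14.076364)²
  = 198.1440

Round up to the nearest whole number: n = 199

199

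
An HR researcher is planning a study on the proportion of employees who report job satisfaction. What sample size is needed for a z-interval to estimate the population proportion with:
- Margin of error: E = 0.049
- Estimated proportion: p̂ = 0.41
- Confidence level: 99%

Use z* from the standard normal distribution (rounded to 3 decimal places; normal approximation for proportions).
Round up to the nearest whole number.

Using z* for proportion z-interval (normal approximation).

For 99% confidence, z* = 2.576 (from standard normal table)

Sample size formula for proportion z-interval: n = z*²p̂(1-p̂)/E²

n = 2.576² × 0.41 × 0.59 / 0.049²
  = 6.635776 × 0.2419 / 0.002401
  = 668.5524

Round up to the nearest whole number: n = 669

669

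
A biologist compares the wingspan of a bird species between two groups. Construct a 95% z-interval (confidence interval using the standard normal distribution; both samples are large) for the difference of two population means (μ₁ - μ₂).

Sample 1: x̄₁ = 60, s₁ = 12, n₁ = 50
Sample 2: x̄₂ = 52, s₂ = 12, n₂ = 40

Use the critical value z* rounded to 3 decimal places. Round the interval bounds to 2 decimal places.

Both samples are large (n₁ = 50 ≥ 30, n₂ = 40 ≥ 30), so a z-interval for the difference of means applies.

Point estimate: x̄₁ - x̄₂ = 60 - 52 = 8

Standard error: SE = √(s₁²/n₁ + s₂²/n₂)
= √(12²/50 + 12²/40)
= √(2.880000 + 3.600000)
= 2.545584

For 95% confidence, z* = 1.96 (from standard normal table)
Margin of error: E = z* × SE = 1.96 × 2.545584 = 4.9893

Z-interval: (x̄₁ - x̄₂) ± E = 8 ± 4.9893 = (3.0107, 12.9893)

Rounded to 2 decimal places:

(3.01, 12.99)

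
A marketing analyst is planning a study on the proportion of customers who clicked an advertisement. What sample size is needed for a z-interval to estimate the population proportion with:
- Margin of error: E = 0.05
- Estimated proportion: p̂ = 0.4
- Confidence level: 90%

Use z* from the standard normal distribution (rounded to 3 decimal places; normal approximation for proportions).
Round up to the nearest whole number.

Using z* for proportion z-interval (normal approximation).

For 90% confidence, z* = 1.645 (from standard normal table)

Sample size formula for proportion z-interval: n = z*²p̂(1-p̂)/E²

n = 1.645² × 0.4 × 0.6 / 0.05²
  = 2.706025 × 0.24 / 0.0025
  = 259.7784

Round up to the nearest whole number: n = 260

260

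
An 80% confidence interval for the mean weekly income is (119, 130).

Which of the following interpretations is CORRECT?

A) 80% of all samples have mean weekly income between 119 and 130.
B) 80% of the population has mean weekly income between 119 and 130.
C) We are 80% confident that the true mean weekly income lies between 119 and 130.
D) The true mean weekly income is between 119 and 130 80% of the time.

A confidence interval represents our confidence in the procedure, not a probability statement about the parameter.

Key concept: If we repeated this sampling process many times and computed an 80% CI each time, about 80% of those intervals would contain the true population parameter.

For this specific interval (119, 130):
- Midpoint (point estimate): 124.5
- Margin of error: 5.5

The correct interpretation is the one stating confidence that the true parameter lies in the interval — option C.

C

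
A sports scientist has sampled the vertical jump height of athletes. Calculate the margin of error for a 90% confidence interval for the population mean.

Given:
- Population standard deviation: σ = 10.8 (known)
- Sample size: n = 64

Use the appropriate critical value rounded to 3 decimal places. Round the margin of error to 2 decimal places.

The population standard deviation σ is known, so use the z-interval margin of error formula.

For 90% confidence, z* = 1.645 (from standard normal table)

Margin of error formula for z-interval: E = z* × σ/√n

E = 1.645 × 10.8/√64
  = 1.645 × 1.350000
  = 2.2208

Rounded to 2 decimal places:

2.22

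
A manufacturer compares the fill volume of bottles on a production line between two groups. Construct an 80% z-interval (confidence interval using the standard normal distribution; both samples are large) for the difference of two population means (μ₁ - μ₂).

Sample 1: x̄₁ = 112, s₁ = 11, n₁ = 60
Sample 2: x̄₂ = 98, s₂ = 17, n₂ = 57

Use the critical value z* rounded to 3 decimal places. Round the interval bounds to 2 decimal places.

Both samples are large (n₁ = 60 ≥ 30, n₂ = 57 ≥ 30), so a z-interval for the difference of means applies.

Point estimate: x̄₁ - x̄₂ = 112 - 98 = 14

Standard error: SE = √(s₁²/n₁ + s₂²/n₂)
= √(11²/60 + 17²/57)
= √(2.016667 + 5.070175)
= 2.662112

For 80% confidence, z* = 1.282 (from standard normal table)
Margin of error: E = z* × SE = 1.282 × 2.662112 = 3.4128

Z-interval: (x̄₁ - x̄₂) ± E = 14 ± 3.4128 = (10.5872, 17.4128)

Rounded to 2 decimal places:

(10.59, 17.41)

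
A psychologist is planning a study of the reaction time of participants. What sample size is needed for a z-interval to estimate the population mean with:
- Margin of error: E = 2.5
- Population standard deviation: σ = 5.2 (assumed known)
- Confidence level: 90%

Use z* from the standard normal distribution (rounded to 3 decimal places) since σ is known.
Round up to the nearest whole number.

Using z* since population σ is known (z-interval formula).

For 90% confidence, z* = 1.645 (from standard normal table)

Sample size formula for z-interval: n = (z*σ/E)²

n = (1.645 × 5.2 / 2.5)²
  = (3.421600)²
  = 11.7073

Round up to the nearest whole number: n = 12

12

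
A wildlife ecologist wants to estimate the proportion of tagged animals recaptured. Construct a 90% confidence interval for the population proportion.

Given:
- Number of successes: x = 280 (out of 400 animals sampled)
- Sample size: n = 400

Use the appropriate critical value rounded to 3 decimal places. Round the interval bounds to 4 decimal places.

Sample proportion: p̂ = 280/400 = 0.700000

Check conditions for normal approximation:
  np̂ = 280 ≥ 10 ✓
  n(1-p̂) = 120 ≥ 10 ✓

The sample is large enough, so use a z-interval (normal approximation) for the proportion.

For 90% confidence, z* = 1.645 (from standard normal table)

Standard error: SE = √(p̂(1-p̂)/n) = √(0.700000×0.300000/400) = 0.02291288

Margin of error: E = z* × SE = 1.645 × 0.02291288 = 0.037692

Z-interval: p̂ ± E = 0.700000 ± 0.037692 = (0.662308, 0.737692)

Rounded to 4 decimal places:

(0.6623, 0.7377)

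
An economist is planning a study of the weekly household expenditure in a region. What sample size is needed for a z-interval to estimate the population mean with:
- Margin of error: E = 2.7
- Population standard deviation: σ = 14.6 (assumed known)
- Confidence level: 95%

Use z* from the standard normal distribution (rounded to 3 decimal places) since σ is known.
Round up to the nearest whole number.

Using z* since population σ is known (z-interval formula).

For 95% confidence, z* = 1.96 (from standard normal table)

Sample size formula for z-interval: n = (z*σ/E)²

n = (1.96 × 14.6 / 2.7)²
  = (10.598519)²
  = 112.3286

Round up to the nearest whole number: n = 113

113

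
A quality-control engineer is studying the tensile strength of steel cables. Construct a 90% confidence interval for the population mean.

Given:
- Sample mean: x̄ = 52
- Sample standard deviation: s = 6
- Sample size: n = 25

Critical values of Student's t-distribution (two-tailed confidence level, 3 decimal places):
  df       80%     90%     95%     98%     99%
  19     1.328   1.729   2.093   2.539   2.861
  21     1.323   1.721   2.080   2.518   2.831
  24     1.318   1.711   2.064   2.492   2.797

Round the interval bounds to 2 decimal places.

The population standard deviation σ is unknown (only the sample standard deviation s is given), so use a t-interval with df = n - 1 = 25 - 1 = 24.

For 90% confidence with df = 24, t* = 1.711 (from t-table)

Standard error: SE = s/√n = 6/√25 = 1.200000

Margin of error: E = t* × SE = 1.711 × 1.200000 = 2.0532

T-interval: x̄ ± E = 52 ± 2.0532 = (49.9468, 54.0532)

Rounded to 2 decimal places:

(49.95, 54.05)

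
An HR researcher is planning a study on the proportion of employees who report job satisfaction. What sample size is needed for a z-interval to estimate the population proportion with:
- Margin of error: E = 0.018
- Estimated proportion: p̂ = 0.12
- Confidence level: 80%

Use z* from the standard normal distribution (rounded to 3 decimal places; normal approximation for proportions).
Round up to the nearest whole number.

Using z* for proportion z-interval (normal approximation).

For 80% confidence, z* = 1.282 (from standard normal table)

Sample size formula for proportion z-interval: n = z*²p̂(1-p̂)/E²

n = 1.282² × 0.12 × 0.88 / 0.018²
  = 1.643524 × 0.1056 / 0.000324
  = 535.6671

Round up to the nearest whole number: n = 536

536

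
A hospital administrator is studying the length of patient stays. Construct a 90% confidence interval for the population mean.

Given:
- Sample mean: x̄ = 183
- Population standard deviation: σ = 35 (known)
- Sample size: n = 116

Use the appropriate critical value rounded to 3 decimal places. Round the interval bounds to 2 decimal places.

The population standard deviation σ is known, so use a z-interval (standard normal critical value).

For 90% confidence, z* = 1.645 (from standard normal table)

Standard error: SE = σ/√n = 35/√116 = 3.249668

Margin of error: E = z* × SE = 1.645 × 3.249668 = 5.3457

Z-interval: x̄ ± E = 183 ± 5.3457 = (177.6543, 188.3457)

Rounded to 2 decimal places:

(177.65, 188.35)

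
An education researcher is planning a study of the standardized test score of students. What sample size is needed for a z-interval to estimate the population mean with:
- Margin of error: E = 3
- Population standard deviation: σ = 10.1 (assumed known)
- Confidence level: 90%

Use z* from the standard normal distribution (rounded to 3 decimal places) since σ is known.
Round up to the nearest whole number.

Using z* since population σ is known (z-interval formula).

For 90% confidence, z* = 1.645 (from standard normal table)

Sample size formula for z-interval: n = (z*σ/E)²

n = (1.645 × 10.1 / 3)²
  = (5.538167)²
  = 30.6713

Round up to the nearest whole number: n = 31

31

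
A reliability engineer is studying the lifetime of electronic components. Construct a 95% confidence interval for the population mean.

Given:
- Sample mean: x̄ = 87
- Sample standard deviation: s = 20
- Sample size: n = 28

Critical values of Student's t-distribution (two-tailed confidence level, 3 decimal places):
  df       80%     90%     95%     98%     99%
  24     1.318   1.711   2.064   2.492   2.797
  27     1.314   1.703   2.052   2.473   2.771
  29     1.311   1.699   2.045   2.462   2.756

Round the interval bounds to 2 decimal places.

The population standard deviation σ is unknown (only the sample standard deviation s is given), so use a t-interval with df = n - 1 = 28 - 1 = 27.

For 95% confidence with df = 27, t* = 2.052 (from t-table)

Standard error: SE = s/√n = 20/√28 = 3.779645

Margin of error: E = t* × SE = 2.052 × 3.779645 = 7.7558

T-interval: x̄ ± E = 87 ± 7.7558 = (79.2442, 94.7558)

Rounded to 2 decimal places:

(79.24, 94.76)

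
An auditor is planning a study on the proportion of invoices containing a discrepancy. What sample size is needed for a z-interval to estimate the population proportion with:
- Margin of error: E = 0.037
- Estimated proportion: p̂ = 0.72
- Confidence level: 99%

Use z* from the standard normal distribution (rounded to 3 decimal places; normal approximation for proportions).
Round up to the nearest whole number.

Using z* for proportion z-interval (normal approximation).

For 99% confidence, z* = 2.576 (from standard normal table)

Sample size formula for proportion z-interval: n = z*²p̂(1-p̂)/E²

n = 2.576² × 0.72 × 0.28 / 0.037²
  = 6.635776 × 0.2016 / 0.001369
  = 977.1895

Round up to the nearest whole number: n = 978

978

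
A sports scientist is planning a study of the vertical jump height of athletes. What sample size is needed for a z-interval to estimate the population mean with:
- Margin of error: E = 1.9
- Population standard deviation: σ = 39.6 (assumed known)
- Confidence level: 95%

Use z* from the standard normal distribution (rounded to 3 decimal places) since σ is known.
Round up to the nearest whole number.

Using z* since population σ is known (z-interval formula).

For 95% confidence, z* = 1.96 (from standard normal table)

Sample size formula for z-interval: n = (z*σ/E)²

n = (1.96 × 39.6 / 1.9)²
  = (40.850526)²
  = 1668.7655

Round up to the nearest whole number: n = 1669

1669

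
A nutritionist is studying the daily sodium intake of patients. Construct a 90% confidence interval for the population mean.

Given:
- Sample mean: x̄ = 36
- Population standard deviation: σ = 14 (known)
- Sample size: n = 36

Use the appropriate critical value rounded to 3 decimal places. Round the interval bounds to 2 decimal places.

The population standard deviation σ is known, so use a z-interval (standard normal critical value).

For 90% confidence, z* = 1.645 (from standard normal table)

Standard error: SE = σ/√n = 14/√36 = 2.333333

Margin of error: E = z* × SE = 1.645 × 2.333333 = 3.8383

Z-interval: x̄ ± E = 36 ± 3.8383 = (32.1617, 39.8383)

Rounded to 2 decimal places:

(32.16, 39.84)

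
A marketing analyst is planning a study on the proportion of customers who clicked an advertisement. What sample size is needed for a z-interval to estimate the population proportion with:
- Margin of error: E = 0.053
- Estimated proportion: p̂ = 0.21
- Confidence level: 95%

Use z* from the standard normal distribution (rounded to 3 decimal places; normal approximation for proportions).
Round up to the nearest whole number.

Using z* for proportion z-interval (normal approximation).

For 95% confidence, z* = 1.96 (from standard normal table)

Sample size formula for proportion z-interval: n = z*²p̂(1-p̂)/E²

n = 1.96² × 0.21 × 0.79 / 0.053²
  = 3.8416 × 0.1659 / 0.002809
  = 226.8855

Round up to the nearest whole number: n = 227

227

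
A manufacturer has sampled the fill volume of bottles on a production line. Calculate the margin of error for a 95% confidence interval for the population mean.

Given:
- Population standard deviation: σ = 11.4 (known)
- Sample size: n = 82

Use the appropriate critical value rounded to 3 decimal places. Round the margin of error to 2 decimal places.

The population standard deviation σ is known, so use the z-interval margin of error formula.

For 95% confidence, z* = 1.96 (from standard normal table)

Margin of error formula for z-interval: E = z* × σ/√n

E = 1.96 × 11.4/√82
  = 1.96 × 1.258919
  = 2.4675

Rounded to 2 decimal places:

2.47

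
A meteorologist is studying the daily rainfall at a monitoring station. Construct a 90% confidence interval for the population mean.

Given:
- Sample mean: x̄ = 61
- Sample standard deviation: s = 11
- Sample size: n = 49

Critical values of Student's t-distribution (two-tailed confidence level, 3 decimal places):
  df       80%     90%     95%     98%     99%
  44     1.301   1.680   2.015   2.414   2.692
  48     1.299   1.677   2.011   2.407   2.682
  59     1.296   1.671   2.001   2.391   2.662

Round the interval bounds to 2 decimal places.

The population standard deviation σ is unknown (only the sample standard deviation s is given), so use a t-interval with df = n - 1 = 49 - 1 = 48.

For 90% confidence with df = 48, t* = 1.677 (from t-table)

Standard error: SE = s/√n = 11/√49 = 1.571429

Margin of error: E = t* × SE = 1.677 × 1.571429 = 2.6353

T-interval: x̄ ± E = 61 ± 2.6353 = (58.3647, 63.6353)

Rounded to 2 decimal places:

(58.36, 63.64)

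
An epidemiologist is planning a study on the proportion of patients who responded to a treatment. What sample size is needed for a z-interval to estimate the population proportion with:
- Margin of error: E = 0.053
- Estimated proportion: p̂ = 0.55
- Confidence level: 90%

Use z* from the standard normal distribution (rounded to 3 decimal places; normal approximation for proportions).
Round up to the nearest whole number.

Using z* for proportion z-interval (normal approximation).

For 90% confidence, z* = 1.645 (from standard normal table)

Sample size formula for proportion z-interval: n = z*²p̂(1-p̂)/E²

n = 1.645² × 0.55 × 0.45 / 0.053²
  = 2.706025 × 0.2475 / 0.002809
  = 238.4269

Round up to the nearest whole number: n = 239

239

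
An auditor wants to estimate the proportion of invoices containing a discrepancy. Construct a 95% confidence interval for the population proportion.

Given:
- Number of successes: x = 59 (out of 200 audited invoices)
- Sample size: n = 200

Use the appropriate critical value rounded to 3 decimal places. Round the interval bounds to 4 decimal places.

Sample proportion: p̂ = 59/200 = 0.295000

Check conditions for normal approximation:
  np̂ = 59 ≥ 10 ✓
  n(1-p̂) = 141 ≥ 10 ✓

The sample is large enough, so use a z-interval (normal approximation) for the proportion.

For 95% confidence, z* = 1.96 (from standard normal table)

Standard error: SE = √(p̂(1-p̂)/n) = √(0.295000×0.705000/200) = 0.03224709

Margin of error: E = z* × SE = 1.96 × 0.03224709 = 0.063204

Z-interval: p̂ ± E = 0.295000 ± 0.063204 = (0.231796, 0.358204)

Rounded to 4 decimal places:

(0.2318, 0.3582)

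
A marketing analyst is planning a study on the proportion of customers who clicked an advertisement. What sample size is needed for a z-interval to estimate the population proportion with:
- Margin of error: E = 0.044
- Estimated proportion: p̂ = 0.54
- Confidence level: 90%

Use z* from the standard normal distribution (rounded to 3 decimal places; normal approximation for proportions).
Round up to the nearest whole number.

Using z* for proportion z-interval (normal approximation).

For 90% confidence, z* = 1.645 (from standard normal table)

Sample size formula for proportion z-interval: n = z*²p̂(1-p̂)/E²

n = 1.645² × 0.54 × 0.46 / 0.044²
  = 2.706025 × 0.2484 / 0.001936
  = 347.1987

Round up to the nearest whole number: n = 348

348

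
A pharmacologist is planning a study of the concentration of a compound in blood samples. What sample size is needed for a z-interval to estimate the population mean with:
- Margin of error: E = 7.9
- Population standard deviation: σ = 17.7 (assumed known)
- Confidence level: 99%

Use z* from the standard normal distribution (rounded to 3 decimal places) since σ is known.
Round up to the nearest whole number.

Using z* since population σ is known (z-interval formula).

For 99% confidence, z* = 2.576 (from standard normal table)

Sample size formula for z-interval: n = (z*σ/E)²

n = (2.576 × 17.7 / 7.9)²
  = (5.771544)²
  = 33.3107

Round up to the nearest whole number: n = 34

34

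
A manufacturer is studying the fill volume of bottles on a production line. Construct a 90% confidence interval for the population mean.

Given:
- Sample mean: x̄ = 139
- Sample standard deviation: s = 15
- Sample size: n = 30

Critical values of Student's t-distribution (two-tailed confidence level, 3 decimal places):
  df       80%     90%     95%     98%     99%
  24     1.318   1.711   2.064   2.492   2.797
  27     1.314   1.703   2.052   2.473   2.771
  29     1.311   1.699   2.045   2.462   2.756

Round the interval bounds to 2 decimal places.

The population standard deviation σ is unknown (only the sample standard deviation s is given), so use a t-interval with df = n - 1 = 30 - 1 = 29.

For 90% confidence with df = 29, t* = 1.699 (from t-table)

Standard error: SE = s/√n = 15/√30 = 2.738613

Margin of error: E = t* × SE = 1.699 × 2.738613 = 4.6529

T-interval: x̄ ± E = 139 ± 4.6529 = (134.3471, 143.6529)

Rounded to 2 decimal places:

(134.35, 143.65)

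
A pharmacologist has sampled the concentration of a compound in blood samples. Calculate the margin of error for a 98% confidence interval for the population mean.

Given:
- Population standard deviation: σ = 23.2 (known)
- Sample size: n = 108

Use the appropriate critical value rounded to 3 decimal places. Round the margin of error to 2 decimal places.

The population standard deviation σ is known, so use the z-interval margin of error formula.

For 98% confidence, z* = 2.326 (from standard normal table)

Margin of error formula for z-interval: E = z* × σ/√n

E = 2.326 × 23.2/√108
  = 2.326 × 2.232421
  = 5.1926

Rounded to 2 decimal places:

5.19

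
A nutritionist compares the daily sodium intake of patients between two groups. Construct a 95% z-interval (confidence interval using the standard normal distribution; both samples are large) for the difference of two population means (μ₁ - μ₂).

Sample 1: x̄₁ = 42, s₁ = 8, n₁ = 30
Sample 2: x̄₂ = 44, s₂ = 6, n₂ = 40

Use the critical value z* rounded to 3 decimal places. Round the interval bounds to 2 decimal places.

Both samples are large (n₁ = 30 ≥ 30, n₂ = 40 ≥ 30), so a z-interval for the difference of means applies.

Point estimate: x̄₁ - x̄₂ = 42 - 44 = -2

Standard error: SE = √(s₁²/n₁ + s₂²/n₂)
= √(8²/30 + 6²/40)
= √(2.133333 + 0.900000)
= 1.741647

For 95% confidence, z* = 1.96 (from standard normal table)
Margin of error: E = z* × SE = 1.96 × 1.741647 = 3.4136

Z-interval: (x̄₁ - x̄₂) ± E = -2 ± 3.4136 = (-5.4136, 1.4136)

Rounded to 2 decimal places:

(-5.41, 1.41)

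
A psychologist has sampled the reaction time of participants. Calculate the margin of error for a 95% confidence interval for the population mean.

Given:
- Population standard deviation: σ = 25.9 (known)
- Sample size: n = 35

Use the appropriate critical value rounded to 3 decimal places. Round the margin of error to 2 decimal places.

The population standard deviation σ is known, so use the z-interval margin of error formula.

For 95% confidence, z* = 1.96 (from standard normal table)

Margin of error formula for z-interval: E = z* × σ/√n

E = 1.96 × 25.9/√35
  = 1.96 × 4.377899
  = 8.5807

Rounded to 2 decimal places:

8.58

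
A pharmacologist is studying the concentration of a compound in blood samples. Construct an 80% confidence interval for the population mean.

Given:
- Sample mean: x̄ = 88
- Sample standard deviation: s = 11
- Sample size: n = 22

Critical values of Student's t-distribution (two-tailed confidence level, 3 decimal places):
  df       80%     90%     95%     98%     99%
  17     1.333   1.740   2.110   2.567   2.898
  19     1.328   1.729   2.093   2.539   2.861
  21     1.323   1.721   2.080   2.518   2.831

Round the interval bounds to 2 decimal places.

The population standard deviation σ is unknown (only the sample standard deviation s is given), so use a t-interval with df = n - 1 = 22 - 1 = 21.

For 80% confidence with df = 21, t* = 1.323 (from t-table)

Standard error: SE = s/√n = 11/√22 = 2.345208

Margin of error: E = t* × SE = 1.323 × 2.345208 = 3.1027

T-interval: x̄ ± E = 88 ± 3.1027 = (84.8973, 91.1027)

Rounded to 2 decimal places:

(84.90, 91.10)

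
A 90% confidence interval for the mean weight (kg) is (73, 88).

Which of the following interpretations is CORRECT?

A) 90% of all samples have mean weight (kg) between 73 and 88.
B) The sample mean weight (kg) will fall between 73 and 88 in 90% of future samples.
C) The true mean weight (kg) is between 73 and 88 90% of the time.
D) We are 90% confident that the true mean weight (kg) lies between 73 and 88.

A confidence interval represents our confidence in the procedure, not a probability statement about the parameter.

Key concept: If we repeated this sampling process many times and computed a 90% CI each time, about 90% of those intervals would contain the true population parameter.

For this specific interval (73, 88):
- Midpoint (point estimate): 80.5
- Margin of error: 7.5

The correct interpretation is the one stating confidence that the true parameter lies in the interval — option D.

D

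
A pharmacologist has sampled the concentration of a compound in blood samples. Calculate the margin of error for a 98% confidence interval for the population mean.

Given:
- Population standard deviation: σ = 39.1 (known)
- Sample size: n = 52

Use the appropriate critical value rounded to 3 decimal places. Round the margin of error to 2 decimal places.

The population standard deviation σ is known, so use the z-interval margin of error formula.

For 98% confidence, z* = 2.326 (from standard normal table)

Margin of error formula for z-interval: E = z* × σ/√n

E = 2.326 × 39.1/√52
  = 2.326 × 5.422194
  = 12.6120

Rounded to 2 decimal places:

12.61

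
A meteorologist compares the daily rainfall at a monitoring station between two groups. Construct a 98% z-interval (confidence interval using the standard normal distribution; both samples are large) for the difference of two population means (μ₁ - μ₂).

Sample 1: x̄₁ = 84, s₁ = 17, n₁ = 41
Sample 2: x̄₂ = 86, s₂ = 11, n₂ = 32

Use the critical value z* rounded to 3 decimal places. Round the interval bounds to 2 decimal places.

Both samples are large (n₁ = 41 ≥ 30, n₂ = 32 ≥ 30), so a z-interval for the difference of means applies.

Point estimate: x̄₁ - x̄₂ = 84 - 86 = -2

Standard error: SE = √(s₁²/n₁ + s₂²/n₂)
= √(17²/41 + 11²/32)
= √(7.048780 + 3.781250)
= 3.290901

For 98% confidence, z* = 2.326 (from standard normal table)
Margin of error: E = z* × SE = 2.326 × 3.290901 = 7.6546

Z-interval: (x̄₁ - x̄₂) ± E = -2 ± 7.6546 = (-9.6546, 5.6546)

Rounded to 2 decimal places:

(-9.65, 5.65)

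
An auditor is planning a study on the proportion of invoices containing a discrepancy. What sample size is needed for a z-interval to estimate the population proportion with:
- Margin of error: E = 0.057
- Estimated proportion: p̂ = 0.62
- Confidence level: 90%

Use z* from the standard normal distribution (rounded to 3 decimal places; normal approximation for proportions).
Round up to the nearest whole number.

Using z* for proportion z-interval (normal approximation).

For 90% confidence, z* = 1.645 (from standard normal table)

Sample size formula for proportion z-interval: n = z*²p̂(1-p̂)/E²

n = 1.645² × 0.62 × 0.38 / 0.057²
  = 2.706025 × 0.2356 / 0.003249
  = 196.2264

Round up to the nearest whole number: n = 197

197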